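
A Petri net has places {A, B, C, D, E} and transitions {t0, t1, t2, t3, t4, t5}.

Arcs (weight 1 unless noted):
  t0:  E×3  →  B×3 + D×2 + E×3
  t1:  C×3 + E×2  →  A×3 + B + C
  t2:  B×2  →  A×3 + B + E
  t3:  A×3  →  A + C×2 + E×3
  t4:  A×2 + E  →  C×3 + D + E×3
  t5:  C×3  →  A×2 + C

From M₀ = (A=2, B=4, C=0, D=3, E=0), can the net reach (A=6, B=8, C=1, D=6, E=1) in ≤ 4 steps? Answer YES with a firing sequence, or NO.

depth 0: 1 marking
depth 1: 2 markings reached so far
depth 2: 5 markings reached so far
depth 3: 15 markings reached so far
depth 4: 38 markings reached so far
target is not among the 38 markings reachable within 4 steps

NO — not reachable within 4 firings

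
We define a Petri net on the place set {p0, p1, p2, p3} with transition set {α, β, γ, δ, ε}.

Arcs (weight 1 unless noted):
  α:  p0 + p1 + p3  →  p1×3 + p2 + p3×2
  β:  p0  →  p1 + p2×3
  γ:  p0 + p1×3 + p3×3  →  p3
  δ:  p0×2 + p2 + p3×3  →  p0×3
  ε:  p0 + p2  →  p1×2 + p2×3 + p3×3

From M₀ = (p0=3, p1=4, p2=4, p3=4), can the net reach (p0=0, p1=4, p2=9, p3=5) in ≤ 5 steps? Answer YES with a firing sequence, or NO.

YES — reachable via ⟨β, γ, ε⟩ (3 firings)

step 1: fire β:  (p0=3, p1=4, p2=4, p3=4) → (p0=2, p1=5, p2=7, p3=4)
step 2: fire γ:  (p0=2, p1=5, p2=7, p3=4) → (p0=1, p1=2, p2=7, p3=2)
step 3: fire ε:  (p0=1, p1=2, p2=7, p3=2) → (p0=0, p1=4, p2=9, p3=5)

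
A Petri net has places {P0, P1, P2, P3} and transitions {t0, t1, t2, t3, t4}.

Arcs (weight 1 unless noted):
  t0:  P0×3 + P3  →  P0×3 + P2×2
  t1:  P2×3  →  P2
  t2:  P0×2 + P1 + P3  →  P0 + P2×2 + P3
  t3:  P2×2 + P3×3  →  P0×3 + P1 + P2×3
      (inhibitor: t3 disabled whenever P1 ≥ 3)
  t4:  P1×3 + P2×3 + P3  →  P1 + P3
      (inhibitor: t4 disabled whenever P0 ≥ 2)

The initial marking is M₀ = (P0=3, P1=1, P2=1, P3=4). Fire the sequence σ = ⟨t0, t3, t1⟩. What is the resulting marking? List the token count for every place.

(P0=6, P1=2, P2=2, P3=0)

step 1: fire t0:  (P0=3, P1=1, P2=1, P3=4) → (P0=3, P1=1, P2=3, P3=3)
step 2: fire t3:  (P0=3, P1=1, P2=3, P3=3) → (P0=6, P1=2, P2=4, P3=0)
step 3: fire t1:  (P0=6, P1=2, P2=4, P3=0) → (P0=6, P1=2, P2=2, P3=0)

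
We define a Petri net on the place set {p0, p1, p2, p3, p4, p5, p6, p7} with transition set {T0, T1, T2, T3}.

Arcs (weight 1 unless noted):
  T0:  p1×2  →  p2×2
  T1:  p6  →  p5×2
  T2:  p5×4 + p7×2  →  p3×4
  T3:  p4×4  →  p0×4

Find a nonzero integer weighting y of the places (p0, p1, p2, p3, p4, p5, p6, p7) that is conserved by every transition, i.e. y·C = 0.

Incidence matrix C (rows=places, cols=transitions):
       T0   T1   T2   T3
   p0   0    0    0    4
   p1  -2    0    0    0
   p2   2    0    0    0
   p3   0    0    4    0
   p4   0    0    0   -4
   p5   0    2   -4    0
   p6   0   -1    0    0
   p7   0    0   -2    0

Candidate y = [0, 1, 1, 0, 0, 0, 0, 0]; check y·C column-wise:
  col T0: 1·-2 + 1·2 = 0
  col T1: 1·0 + 1·0 + 0·2 + 0·-1 = 0
  col T2: 1·0 + 1·0 + 0·4 + 0·-4 + 0·-2 = 0
  col T3: 0·4 + 1·0 + 1·0 + 0·-4 = 0

y = (p0:0, p1:1, p2:1, p3:0, p4:0, p5:0, p6:0, p7:0)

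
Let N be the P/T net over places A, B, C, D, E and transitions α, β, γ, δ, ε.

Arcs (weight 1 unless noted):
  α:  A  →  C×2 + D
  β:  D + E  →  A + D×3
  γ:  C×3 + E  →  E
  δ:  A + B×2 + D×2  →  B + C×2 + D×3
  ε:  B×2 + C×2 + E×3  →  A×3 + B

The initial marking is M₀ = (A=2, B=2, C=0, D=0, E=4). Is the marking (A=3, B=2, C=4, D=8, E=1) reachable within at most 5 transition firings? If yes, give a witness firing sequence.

step 1: fire α:  (A=2, B=2, C=0, D=0, E=4) → (A=1, B=2, C=2, D=1, E=4)
step 2: fire α:  (A=1, B=2, C=2, D=1, E=4) → (A=0, B=2, C=4, D=2, E=4)
step 3: fire β:  (A=0, B=2, C=4, D=2, E=4) → (A=1, B=2, C=4, D=4, E=3)
step 4: fire β:  (A=1, B=2, C=4, D=4, E=3) → (A=2, B=2, C=4, D=6, E=2)
step 5: fire β:  (A=2, B=2, C=4, D=6, E=2) → (A=3, B=2, C=4, D=8, E=1)

YES — reachable via ⟨α, α, β, β, β⟩ (5 firings)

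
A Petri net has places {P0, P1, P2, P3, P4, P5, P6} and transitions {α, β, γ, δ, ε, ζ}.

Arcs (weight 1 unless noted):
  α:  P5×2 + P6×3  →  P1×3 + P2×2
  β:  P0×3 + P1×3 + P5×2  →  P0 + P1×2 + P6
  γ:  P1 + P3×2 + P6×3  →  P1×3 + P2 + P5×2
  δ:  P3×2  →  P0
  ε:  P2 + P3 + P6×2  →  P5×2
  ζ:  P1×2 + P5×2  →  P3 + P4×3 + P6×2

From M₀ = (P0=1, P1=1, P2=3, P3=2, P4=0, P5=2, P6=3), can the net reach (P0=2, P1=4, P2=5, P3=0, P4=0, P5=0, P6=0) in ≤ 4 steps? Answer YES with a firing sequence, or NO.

YES — reachable via ⟨α, δ⟩ (2 firings)

step 1: fire α:  (P0=1, P1=1, P2=3, P3=2, P4=0, P5=2, P6=3) → (P0=1, P1=4, P2=5, P3=2, P4=0, P5=0, P6=0)
step 2: fire δ:  (P0=1, P1=4, P2=5, P3=2, P4=0, P5=0, P6=0) → (P0=2, P1=4, P2=5, P3=0, P4=0, P5=0, P6=0)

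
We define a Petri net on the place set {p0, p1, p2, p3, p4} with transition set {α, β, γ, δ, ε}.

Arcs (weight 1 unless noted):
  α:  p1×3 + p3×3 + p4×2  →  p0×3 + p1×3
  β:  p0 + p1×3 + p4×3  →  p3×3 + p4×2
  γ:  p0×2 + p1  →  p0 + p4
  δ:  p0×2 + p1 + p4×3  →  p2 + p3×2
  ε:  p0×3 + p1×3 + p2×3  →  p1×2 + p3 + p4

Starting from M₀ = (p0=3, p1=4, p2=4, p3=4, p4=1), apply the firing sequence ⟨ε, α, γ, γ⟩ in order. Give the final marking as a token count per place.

step 1: fire ε:  (p0=3, p1=4, p2=4, p3=4, p4=1) → (p0=0, p1=3, p2=1, p3=5, p4=2)
step 2: fire α:  (p0=0, p1=3, p2=1, p3=5, p4=2) → (p0=3, p1=3, p2=1, p3=2, p4=0)
step 3: fire γ:  (p0=3, p1=3, p2=1, p3=2, p4=0) → (p0=2, p1=2, p2=1, p3=2, p4=1)
step 4: fire γ:  (p0=2, p1=2, p2=1, p3=2, p4=1) → (p0=1, p1=1, p2=1, p3=2, p4=2)

(p0=1, p1=1, p2=1, p3=2, p4=2)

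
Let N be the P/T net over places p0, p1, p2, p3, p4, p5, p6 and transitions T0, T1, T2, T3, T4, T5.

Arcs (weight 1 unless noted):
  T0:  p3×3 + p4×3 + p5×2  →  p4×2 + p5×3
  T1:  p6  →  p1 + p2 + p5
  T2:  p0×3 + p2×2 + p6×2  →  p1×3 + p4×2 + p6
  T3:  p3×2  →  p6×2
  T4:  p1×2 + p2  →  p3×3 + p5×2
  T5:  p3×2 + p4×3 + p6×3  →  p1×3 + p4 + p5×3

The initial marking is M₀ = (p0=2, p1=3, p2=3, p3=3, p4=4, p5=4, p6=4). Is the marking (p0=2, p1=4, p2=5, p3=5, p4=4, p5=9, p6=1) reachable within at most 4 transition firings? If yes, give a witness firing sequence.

NO — not reachable within 4 firings

depth 0: 1 marking
depth 1: 6 markings reached so far
depth 2: 14 markings reached so far
depth 3: 28 markings reached so far
depth 4: 48 markings reached so far
target is not among the 48 markings reachable within 4 steps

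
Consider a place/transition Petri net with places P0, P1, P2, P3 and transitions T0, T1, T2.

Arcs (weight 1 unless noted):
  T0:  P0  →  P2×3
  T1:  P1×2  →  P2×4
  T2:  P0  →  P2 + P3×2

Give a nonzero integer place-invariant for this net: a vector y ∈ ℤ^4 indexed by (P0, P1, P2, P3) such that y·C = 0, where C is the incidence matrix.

y = (P0:3, P1:2, P2:1, P3:1)

Incidence matrix C (rows=places, cols=transitions):
       T0   T1   T2
   P0  -1    0   -1
   P1   0   -2    0
   P2   3    4    1
   P3   0    0    2

Candidate y = [3, 2, 1, 1]; check y·C column-wise:
  col T0: 3·-1 + 2·0 + 1·3 + 1·0 = 0
  col T1: 3·0 + 2·-2 + 1·4 + 1·0 = 0
  col T2: 3·-1 + 2·0 + 1·1 + 1·2 = 0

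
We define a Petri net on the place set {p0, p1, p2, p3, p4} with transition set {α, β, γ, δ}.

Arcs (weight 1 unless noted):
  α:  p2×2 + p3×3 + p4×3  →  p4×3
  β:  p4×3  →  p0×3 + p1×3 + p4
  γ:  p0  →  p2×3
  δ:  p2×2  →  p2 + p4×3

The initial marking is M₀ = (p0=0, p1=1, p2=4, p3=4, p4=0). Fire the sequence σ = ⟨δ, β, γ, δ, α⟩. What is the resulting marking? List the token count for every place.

(p0=2, p1=4, p2=3, p3=1, p4=4)

step 1: fire δ:  (p0=0, p1=1, p2=4, p3=4, p4=0) → (p0=0, p1=1, p2=3, p3=4, p4=3)
step 2: fire β:  (p0=0, p1=1, p2=3, p3=4, p4=3) → (p0=3, p1=4, p2=3, p3=4, p4=1)
step 3: fire γ:  (p0=3, p1=4, p2=3, p3=4, p4=1) → (p0=2, p1=4, p2=6, p3=4, p4=1)
step 4: fire δ:  (p0=2, p1=4, p2=6, p3=4, p4=1) → (p0=2, p1=4, p2=5, p3=4, p4=4)
step 5: fire α:  (p0=2, p1=4, p2=5, p3=4, p4=4) → (p0=2, p1=4, p2=3, p3=1, p4=4)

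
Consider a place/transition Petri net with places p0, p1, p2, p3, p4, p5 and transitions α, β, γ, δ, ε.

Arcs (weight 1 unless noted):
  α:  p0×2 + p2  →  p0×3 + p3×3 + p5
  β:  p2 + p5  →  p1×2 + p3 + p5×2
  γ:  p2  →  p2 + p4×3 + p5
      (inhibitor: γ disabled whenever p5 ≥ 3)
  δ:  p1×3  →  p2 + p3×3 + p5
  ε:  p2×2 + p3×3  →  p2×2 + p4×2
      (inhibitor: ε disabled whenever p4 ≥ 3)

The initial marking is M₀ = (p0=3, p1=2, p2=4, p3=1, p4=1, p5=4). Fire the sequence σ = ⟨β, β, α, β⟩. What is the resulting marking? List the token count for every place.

step 1: fire β:  (p0=3, p1=2, p2=4, p3=1, p4=1, p5=4) → (p0=3, p1=4, p2=3, p3=2, p4=1, p5=5)
step 2: fire β:  (p0=3, p1=4, p2=3, p3=2, p4=1, p5=5) → (p0=3, p1=6, p2=2, p3=3, p4=1, p5=6)
step 3: fire α:  (p0=3, p1=6, p2=2, p3=3, p4=1, p5=6) → (p0=4, p1=6, p2=1, p3=6, p4=1, p5=7)
step 4: fire β:  (p0=4, p1=6, p2=1, p3=6, p4=1, p5=7) → (p0=4, p1=8, p2=0, p3=7, p4=1, p5=8)

(p0=4, p1=8, p2=0, p3=7, p4=1, p5=8)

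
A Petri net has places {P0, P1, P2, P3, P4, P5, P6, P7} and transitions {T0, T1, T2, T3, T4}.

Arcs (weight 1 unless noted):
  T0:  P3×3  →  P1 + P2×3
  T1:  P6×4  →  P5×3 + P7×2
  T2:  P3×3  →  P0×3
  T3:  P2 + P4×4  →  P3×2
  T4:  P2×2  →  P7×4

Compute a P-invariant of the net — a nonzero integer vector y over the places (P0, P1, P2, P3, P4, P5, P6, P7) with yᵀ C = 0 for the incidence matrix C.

Incidence matrix C (rows=places, cols=transitions):
       T0   T1   T2   T3   T4
   P0   0    0    3    0    0
   P1   1    0    0    0    0
   P2   3    0    0   -1   -2
   P3  -3    0   -3    2    0
   P4   0    0    0   -4    0
   P5   0    3    0    0    0
   P6   0   -4    0    0    0
   P7   0    2    0    0    4

Candidate y = [2, 6, 0, 2, 1, 0, 0, 0]; check y·C column-wise:
  col T0: 2·0 + 6·1 + 0·3 + 2·-3 + 1·0 = 0
  col T1: 2·0 + 6·0 + 2·0 + 1·0 + 0·3 + 0·-4 + 0·2 = 0
  col T2: 2·3 + 6·0 + 2·-3 + 1·0 = 0
  col T3: 2·0 + 6·0 + 0·-1 + 2·2 + 1·-4 = 0
  col T4: 2·0 + 6·0 + 0·-2 + 2·0 + 1·0 + 0·4 = 0

y = (P0:2, P1:6, P2:0, P3:2, P4:1, P5:0, P6:0, P7:0)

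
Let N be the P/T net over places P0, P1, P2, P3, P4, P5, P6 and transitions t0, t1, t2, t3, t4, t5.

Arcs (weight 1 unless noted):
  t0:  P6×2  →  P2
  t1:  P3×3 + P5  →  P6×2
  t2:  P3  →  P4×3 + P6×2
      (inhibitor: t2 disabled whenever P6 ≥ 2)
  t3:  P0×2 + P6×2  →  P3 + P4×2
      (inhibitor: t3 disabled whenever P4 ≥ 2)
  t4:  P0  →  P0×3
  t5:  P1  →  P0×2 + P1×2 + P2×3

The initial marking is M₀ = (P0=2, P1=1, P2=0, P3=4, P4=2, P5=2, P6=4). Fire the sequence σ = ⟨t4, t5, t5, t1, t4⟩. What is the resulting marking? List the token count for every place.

(P0=10, P1=3, P2=6, P3=1, P4=2, P5=1, P6=6)

step 1: fire t4:  (P0=2, P1=1, P2=0, P3=4, P4=2, P5=2, P6=4) → (P0=4, P1=1, P2=0, P3=4, P4=2, P5=2, P6=4)
step 2: fire t5:  (P0=4, P1=1, P2=0, P3=4, P4=2, P5=2, P6=4) → (P0=6, P1=2, P2=3, P3=4, P4=2, P5=2, P6=4)
step 3: fire t5:  (P0=6, P1=2, P2=3, P3=4, P4=2, P5=2, P6=4) → (P0=8, P1=3, P2=6, P3=4, P4=2, P5=2, P6=4)
step 4: fire t1:  (P0=8, P1=3, P2=6, P3=4, P4=2, P5=2, P6=4) → (P0=8, P1=3, P2=6, P3=1, P4=2, P5=1, P6=6)
step 5: fire t4:  (P0=8, P1=3, P2=6, P3=1, P4=2, P5=1, P6=6) → (P0=10, P1=3, P2=6, P3=1, P4=2, P5=1, P6=6)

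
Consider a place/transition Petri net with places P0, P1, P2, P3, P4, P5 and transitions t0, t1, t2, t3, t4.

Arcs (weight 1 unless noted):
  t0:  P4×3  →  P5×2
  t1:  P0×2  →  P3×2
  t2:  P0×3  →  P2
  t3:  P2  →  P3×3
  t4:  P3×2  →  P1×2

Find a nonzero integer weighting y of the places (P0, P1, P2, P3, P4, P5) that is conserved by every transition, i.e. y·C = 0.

Incidence matrix C (rows=places, cols=transitions):
       t0   t1   t2   t3   t4
   P0   0   -2   -3    0    0
   P1   0    0    0    0    2
   P2   0    0    1   -1    0
   P3   0    2    0    3   -2
   P4  -3    0    0    0    0
   P5   2    0    0    0    0

Candidate y = [1, 1, 3, 1, 0, 0]; check y·C column-wise:
  col t0: 1·0 + 1·0 + 3·0 + 1·0 + 0·-3 + 0·2 = 0
  col t1: 1·-2 + 1·0 + 3·0 + 1·2 = 0
  col t2: 1·-3 + 1·0 + 3·1 + 1·0 = 0
  col t3: 1·0 + 1·0 + 3·-1 + 1·3 = 0
  col t4: 1·0 + 1·2 + 3·0 + 1·-2 = 0

y = (P0:1, P1:1, P2:3, P3:1, P4:0, P5:0)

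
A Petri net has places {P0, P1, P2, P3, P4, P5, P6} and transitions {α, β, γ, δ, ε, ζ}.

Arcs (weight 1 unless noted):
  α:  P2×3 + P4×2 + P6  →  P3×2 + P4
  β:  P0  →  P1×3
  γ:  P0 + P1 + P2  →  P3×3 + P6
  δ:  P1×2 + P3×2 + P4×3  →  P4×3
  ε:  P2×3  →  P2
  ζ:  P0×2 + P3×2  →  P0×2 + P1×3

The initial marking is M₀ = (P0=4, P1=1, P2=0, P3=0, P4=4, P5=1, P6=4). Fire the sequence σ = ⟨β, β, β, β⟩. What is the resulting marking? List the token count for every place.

(P0=0, P1=13, P2=0, P3=0, P4=4, P5=1, P6=4)

step 1: fire β:  (P0=4, P1=1, P2=0, P3=0, P4=4, P5=1, P6=4) → (P0=3, P1=4, P2=0, P3=0, P4=4, P5=1, P6=4)
step 2: fire β:  (P0=3, P1=4, P2=0, P3=0, P4=4, P5=1, P6=4) → (P0=2, P1=7, P2=0, P3=0, P4=4, P5=1, P6=4)
step 3: fire β:  (P0=2, P1=7, P2=0, P3=0, P4=4, P5=1, P6=4) → (P0=1, P1=10, P2=0, P3=0, P4=4, P5=1, P6=4)
step 4: fire β:  (P0=1, P1=10, P2=0, P3=0, P4=4, P5=1, P6=4) → (P0=0, P1=13, P2=0, P3=0, P4=4, P5=1, P6=4)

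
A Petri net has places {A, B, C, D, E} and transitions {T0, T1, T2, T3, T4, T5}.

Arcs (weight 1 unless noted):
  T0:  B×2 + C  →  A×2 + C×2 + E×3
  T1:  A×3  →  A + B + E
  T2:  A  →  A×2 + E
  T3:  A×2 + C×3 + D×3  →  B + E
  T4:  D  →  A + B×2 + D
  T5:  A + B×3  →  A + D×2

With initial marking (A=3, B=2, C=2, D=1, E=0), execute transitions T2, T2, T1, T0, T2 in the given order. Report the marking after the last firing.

(A=6, B=1, C=3, D=1, E=7)

step 1: fire T2:  (A=3, B=2, C=2, D=1, E=0) → (A=4, B=2, C=2, D=1, E=1)
step 2: fire T2:  (A=4, B=2, C=2, D=1, E=1) → (A=5, B=2, C=2, D=1, E=2)
step 3: fire T1:  (A=5, B=2, C=2, D=1, E=2) → (A=3, B=3, C=2, D=1, E=3)
step 4: fire T0:  (A=3, B=3, C=2, D=1, E=3) → (A=5, B=1, C=3, D=1, E=6)
step 5: fire T2:  (A=5, B=1, C=3, D=1, E=6) → (A=6, B=1, C=3, D=1, E=7)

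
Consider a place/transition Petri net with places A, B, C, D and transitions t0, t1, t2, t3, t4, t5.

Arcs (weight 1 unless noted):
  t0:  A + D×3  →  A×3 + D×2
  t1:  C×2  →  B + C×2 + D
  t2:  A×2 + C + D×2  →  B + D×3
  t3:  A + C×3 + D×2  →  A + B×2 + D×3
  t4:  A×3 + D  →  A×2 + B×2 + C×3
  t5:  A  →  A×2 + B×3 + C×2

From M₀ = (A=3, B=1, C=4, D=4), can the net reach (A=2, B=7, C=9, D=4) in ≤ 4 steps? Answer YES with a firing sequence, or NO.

depth 0: 1 marking
depth 1: 7 markings reached so far
depth 2: 25 markings reached so far
depth 3: 68 markings reached so far
depth 4: 153 markings reached so far
target is not among the 153 markings reachable within 4 steps

NO — not reachable within 4 firings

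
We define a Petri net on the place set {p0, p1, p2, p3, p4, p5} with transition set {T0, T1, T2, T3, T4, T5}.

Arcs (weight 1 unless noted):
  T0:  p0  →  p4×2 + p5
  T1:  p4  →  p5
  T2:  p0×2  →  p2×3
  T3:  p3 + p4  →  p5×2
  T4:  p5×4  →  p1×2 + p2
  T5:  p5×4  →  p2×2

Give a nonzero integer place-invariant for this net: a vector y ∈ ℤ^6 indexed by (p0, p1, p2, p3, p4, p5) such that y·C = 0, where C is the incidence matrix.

y = (p0:3, p1:1, p2:2, p3:1, p4:1, p5:1)

Incidence matrix C (rows=places, cols=transitions):
       T0   T1   T2   T3   T4   T5
   p0  -1    0   -2    0    0    0
   p1   0    0    0    0    2    0
   p2   0    0    3    0    1    2
   p3   0    0    0   -1    0    0
   p4   2   -1    0   -1    0    0
   p5   1    1    0    2   -4   -4

Candidate y = [3, 1, 2, 1, 1, 1]; check y·C column-wise:
  col T0: 3·-1 + 1·0 + 2·0 + 1·0 + 1·2 + 1·1 = 0
  col T1: 3·0 + 1·0 + 2·0 + 1·0 + 1·-1 + 1·1 = 0
  col T2: 3·-2 + 1·0 + 2·3 + 1·0 + 1·0 + 1·0 = 0
  col T3: 3·0 + 1·0 + 2·0 + 1·-1 + 1·-1 + 1·2 = 0
  col T4: 3·0 + 1·2 + 2·1 + 1·0 + 1·0 + 1·-4 = 0
  col T5: 3·0 + 1·0 + 2·2 + 1·0 + 1·0 + 1·-4 = 0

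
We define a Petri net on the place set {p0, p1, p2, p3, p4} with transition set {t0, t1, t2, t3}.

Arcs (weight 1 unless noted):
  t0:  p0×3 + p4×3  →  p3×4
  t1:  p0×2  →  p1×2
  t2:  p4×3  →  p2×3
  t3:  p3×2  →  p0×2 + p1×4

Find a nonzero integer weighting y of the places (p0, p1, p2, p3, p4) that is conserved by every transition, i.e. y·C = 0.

y = (p0:1, p1:1, p2:3, p3:3, p4:3)

Incidence matrix C (rows=places, cols=transitions):
       t0   t1   t2   t3
   p0  -3   -2    0    2
   p1   0    2    0    4
   p2   0    0    3    0
   p3   4    0    0   -2
   p4  -3    0   -3    0

Candidate y = [1, 1, 3, 3, 3]; check y·C column-wise:
  col t0: 1·-3 + 1·0 + 3·0 + 3·4 + 3·-3 = 0
  col t1: 1·-2 + 1·2 + 3·0 + 3·0 + 3·0 = 0
  col t2: 1·0 + 1·0 + 3·3 + 3·0 + 3·-3 = 0
  col t3: 1·2 + 1·4 + 3·0 + 3·-2 + 3·0 = 0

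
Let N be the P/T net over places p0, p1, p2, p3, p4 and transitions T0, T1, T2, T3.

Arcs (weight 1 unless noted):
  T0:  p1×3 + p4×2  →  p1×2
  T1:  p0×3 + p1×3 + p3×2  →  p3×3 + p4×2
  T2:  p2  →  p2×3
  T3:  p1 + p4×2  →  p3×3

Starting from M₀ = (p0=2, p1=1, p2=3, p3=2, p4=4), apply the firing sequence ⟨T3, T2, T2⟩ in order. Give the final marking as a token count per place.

(p0=2, p1=0, p2=7, p3=5, p4=2)

step 1: fire T3:  (p0=2, p1=1, p2=3, p3=2, p4=4) → (p0=2, p1=0, p2=3, p3=5, p4=2)
step 2: fire T2:  (p0=2, p1=0, p2=3, p3=5, p4=2) → (p0=2, p1=0, p2=5, p3=5, p4=2)
step 3: fire T2:  (p0=2, p1=0, p2=5, p3=5, p4=2) → (p0=2, p1=0, p2=7, p3=5, p4=2)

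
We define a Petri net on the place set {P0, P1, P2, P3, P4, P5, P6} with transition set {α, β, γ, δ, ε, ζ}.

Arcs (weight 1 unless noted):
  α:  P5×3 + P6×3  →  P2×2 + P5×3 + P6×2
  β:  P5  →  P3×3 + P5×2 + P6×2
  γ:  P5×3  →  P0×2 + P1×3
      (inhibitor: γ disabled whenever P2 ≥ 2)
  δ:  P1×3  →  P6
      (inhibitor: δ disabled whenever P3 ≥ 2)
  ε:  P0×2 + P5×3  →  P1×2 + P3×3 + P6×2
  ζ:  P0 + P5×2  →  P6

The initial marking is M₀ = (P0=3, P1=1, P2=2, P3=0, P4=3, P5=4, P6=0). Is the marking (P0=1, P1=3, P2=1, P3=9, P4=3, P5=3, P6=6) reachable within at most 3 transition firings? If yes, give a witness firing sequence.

depth 0: 1 marking
depth 1: 4 markings reached so far
depth 2: 8 markings reached so far
depth 3: 15 markings reached so far
target is not among the 15 markings reachable within 3 steps

NO — not reachable within 3 firings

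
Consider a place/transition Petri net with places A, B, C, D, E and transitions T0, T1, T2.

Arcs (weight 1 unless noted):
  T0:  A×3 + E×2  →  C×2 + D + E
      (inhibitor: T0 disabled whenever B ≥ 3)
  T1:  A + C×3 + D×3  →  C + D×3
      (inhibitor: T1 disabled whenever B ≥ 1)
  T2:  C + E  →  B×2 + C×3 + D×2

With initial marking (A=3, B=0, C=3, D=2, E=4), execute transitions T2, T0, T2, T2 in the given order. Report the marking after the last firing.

(A=0, B=6, C=11, D=9, E=0)

step 1: fire T2:  (A=3, B=0, C=3, D=2, E=4) → (A=3, B=2, C=5, D=4, E=3)
step 2: fire T0:  (A=3, B=2, C=5, D=4, E=3) → (A=0, B=2, C=7, D=5, E=2)
step 3: fire T2:  (A=0, B=2, C=7, D=5, E=2) → (A=0, B=4, C=9, D=7, E=1)
step 4: fire T2:  (A=0, B=4, C=9, D=7, E=1) → (A=0, B=6, C=11, D=9, E=0)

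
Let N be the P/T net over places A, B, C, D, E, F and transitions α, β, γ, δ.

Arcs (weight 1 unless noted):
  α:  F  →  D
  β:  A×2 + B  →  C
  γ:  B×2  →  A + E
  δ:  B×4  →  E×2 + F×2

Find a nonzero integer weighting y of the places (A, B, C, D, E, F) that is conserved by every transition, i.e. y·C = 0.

y = (A:0, B:1, C:1, D:0, E:2, F:0)

Incidence matrix C (rows=places, cols=transitions):
        α    β    γ    δ
    A   0   -2    1    0
    B   0   -1   -2   -4
    C   0    1    0    0
    D   1    0    0    0
    E   0    0    1    2
    F  -1    0    0    2

Candidate y = [0, 1, 1, 0, 2, 0]; check y·C column-wise:
  col α: 1·0 + 1·0 + 0·1 + 2·0 + 0·-1 = 0
  col β: 0·-2 + 1·-1 + 1·1 + 2·0 = 0
  col γ: 0·1 + 1·-2 + 1·0 + 2·1 = 0
  col δ: 1·-4 + 1·0 + 2·2 + 0·2 = 0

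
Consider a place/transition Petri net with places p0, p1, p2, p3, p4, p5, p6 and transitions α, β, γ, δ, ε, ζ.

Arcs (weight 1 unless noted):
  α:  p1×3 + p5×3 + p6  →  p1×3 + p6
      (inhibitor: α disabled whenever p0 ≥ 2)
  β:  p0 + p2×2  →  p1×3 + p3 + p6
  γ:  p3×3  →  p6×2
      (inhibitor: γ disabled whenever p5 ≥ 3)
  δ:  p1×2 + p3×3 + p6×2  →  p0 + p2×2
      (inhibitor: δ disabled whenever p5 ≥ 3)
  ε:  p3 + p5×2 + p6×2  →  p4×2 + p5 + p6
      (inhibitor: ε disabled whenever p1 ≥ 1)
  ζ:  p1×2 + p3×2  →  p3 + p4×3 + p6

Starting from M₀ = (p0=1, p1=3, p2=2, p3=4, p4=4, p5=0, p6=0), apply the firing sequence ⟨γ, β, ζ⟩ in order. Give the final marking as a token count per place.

(p0=0, p1=4, p2=0, p3=1, p4=7, p5=0, p6=4)

step 1: fire γ:  (p0=1, p1=3, p2=2, p3=4, p4=4, p5=0, p6=0) → (p0=1, p1=3, p2=2, p3=1, p4=4, p5=0, p6=2)
step 2: fire β:  (p0=1, p1=3, p2=2, p3=1, p4=4, p5=0, p6=2) → (p0=0, p1=6, p2=0, p3=2, p4=4, p5=0, p6=3)
step 3: fire ζ:  (p0=0, p1=6, p2=0, p3=2, p4=4, p5=0, p6=3) → (p0=0, p1=4, p2=0, p3=1, p4=7, p5=0, p6=4)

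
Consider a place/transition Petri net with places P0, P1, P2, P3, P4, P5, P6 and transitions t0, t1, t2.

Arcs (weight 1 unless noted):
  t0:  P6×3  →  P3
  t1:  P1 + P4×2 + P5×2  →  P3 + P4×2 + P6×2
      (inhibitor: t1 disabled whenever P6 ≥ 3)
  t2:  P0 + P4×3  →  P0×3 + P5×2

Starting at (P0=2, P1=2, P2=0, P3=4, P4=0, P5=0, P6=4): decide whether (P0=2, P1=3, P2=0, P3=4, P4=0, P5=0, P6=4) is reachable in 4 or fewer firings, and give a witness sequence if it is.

NO — not reachable within 4 firings

depth 0: 1 marking
depth 1: 2 markings reached so far
depth 2: 2 markings reached so far
(frontier empty at depth 2; search complete)
target is not among the 2 markings reachable within 4 steps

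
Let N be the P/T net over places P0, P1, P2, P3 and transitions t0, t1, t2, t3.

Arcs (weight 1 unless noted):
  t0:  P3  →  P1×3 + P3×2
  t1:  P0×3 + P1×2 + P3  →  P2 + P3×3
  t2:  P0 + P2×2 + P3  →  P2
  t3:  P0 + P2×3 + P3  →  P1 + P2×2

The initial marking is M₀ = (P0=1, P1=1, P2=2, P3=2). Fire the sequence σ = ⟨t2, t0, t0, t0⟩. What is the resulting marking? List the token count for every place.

step 1: fire t2:  (P0=1, P1=1, P2=2, P3=2) → (P0=0, P1=1, P2=1, P3=1)
step 2: fire t0:  (P0=0, P1=1, P2=1, P3=1) → (P0=0, P1=4, P2=1, P3=2)
step 3: fire t0:  (P0=0, P1=4, P2=1, P3=2) → (P0=0, P1=7, P2=1, P3=3)
step 4: fire t0:  (P0=0, P1=7, P2=1, P3=3) → (P0=0, P1=10, P2=1, P3=4)

(P0=0, P1=10, P2=1, P3=4)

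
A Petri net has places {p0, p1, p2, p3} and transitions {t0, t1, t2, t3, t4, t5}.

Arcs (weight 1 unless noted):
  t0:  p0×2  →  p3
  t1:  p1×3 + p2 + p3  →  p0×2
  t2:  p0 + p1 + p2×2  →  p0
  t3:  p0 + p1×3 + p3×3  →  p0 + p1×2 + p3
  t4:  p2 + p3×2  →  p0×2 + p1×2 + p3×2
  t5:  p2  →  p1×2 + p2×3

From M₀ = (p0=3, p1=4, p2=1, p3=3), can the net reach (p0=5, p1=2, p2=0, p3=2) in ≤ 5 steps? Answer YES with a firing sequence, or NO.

step 1: fire t5:  (p0=3, p1=4, p2=1, p3=3) → (p0=3, p1=6, p2=3, p3=3)
step 2: fire t1:  (p0=3, p1=6, p2=3, p3=3) → (p0=5, p1=3, p2=2, p3=2)
step 3: fire t2:  (p0=5, p1=3, p2=2, p3=2) → (p0=5, p1=2, p2=0, p3=2)

YES — reachable via ⟨t5, t1, t2⟩ (3 firings)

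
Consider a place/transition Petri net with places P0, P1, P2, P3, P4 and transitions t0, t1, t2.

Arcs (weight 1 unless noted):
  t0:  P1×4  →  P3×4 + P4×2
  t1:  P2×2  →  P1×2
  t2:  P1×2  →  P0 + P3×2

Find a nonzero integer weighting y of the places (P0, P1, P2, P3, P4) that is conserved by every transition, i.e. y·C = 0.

Incidence matrix C (rows=places, cols=transitions):
       t0   t1   t2
   P0   0    0    1
   P1  -4    2   -2
   P2   0   -2    0
   P3   4    0    2
   P4   2    0    0

Candidate y = [0, 1, 1, 1, 0]; check y·C column-wise:
  col t0: 1·-4 + 1·0 + 1·4 + 0·2 = 0
  col t1: 1·2 + 1·-2 + 1·0 = 0
  col t2: 0·1 + 1·-2 + 1·0 + 1·2 = 0

y = (P0:0, P1:1, P2:1, P3:1, P4:0)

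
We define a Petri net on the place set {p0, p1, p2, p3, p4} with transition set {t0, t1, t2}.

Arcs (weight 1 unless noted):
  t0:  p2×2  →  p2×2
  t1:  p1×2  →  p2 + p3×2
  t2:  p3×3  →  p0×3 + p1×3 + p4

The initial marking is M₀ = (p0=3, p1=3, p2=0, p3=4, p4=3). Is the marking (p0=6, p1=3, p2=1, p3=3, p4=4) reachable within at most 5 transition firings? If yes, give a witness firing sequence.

NO — not reachable within 5 firings

depth 0: 1 marking
depth 1: 3 markings reached so far
depth 2: 4 markings reached so far
depth 3: 6 markings reached so far
depth 4: 8 markings reached so far
depth 5: 9 markings reached so far
target is not among the 9 markings reachable within 5 steps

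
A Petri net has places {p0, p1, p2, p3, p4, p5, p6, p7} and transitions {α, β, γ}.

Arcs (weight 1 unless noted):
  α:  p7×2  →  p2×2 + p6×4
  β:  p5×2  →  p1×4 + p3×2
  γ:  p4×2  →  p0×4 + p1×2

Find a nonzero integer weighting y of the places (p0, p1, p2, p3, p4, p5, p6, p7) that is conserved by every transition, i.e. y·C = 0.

y = (p0:1, p1:-2, p2:0, p3:4, p4:0, p5:0, p6:0, p7:0)

Incidence matrix C (rows=places, cols=transitions):
        α    β    γ
   p0   0    0    4
   p1   0    4    2
   p2   2    0    0
   p3   0    2    0
   p4   0    0   -2
   p5   0   -2    0
   p6   4    0    0
   p7  -2    0    0

Candidate y = [1, -2, 0, 4, 0, 0, 0, 0]; check y·C column-wise:
  col α: 1·0 + -2·0 + 0·2 + 4·0 + 0·4 + 0·-2 = 0
  col β: 1·0 + -2·4 + 4·2 + 0·-2 = 0
  col γ: 1·4 + -2·2 + 4·0 + 0·-2 = 0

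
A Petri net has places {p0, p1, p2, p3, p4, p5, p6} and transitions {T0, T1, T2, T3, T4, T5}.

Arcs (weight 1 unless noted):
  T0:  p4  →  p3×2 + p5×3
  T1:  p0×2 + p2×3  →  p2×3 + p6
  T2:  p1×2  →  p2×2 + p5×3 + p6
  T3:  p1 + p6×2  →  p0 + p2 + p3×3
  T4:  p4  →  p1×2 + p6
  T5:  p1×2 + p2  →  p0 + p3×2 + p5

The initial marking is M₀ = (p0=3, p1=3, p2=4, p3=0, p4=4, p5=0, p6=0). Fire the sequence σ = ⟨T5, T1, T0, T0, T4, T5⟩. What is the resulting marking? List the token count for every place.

(p0=3, p1=1, p2=2, p3=8, p4=1, p5=8, p6=2)

step 1: fire T5:  (p0=3, p1=3, p2=4, p3=0, p4=4, p5=0, p6=0) → (p0=4, p1=1, p2=3, p3=2, p4=4, p5=1, p6=0)
step 2: fire T1:  (p0=4, p1=1, p2=3, p3=2, p4=4, p5=1, p6=0) → (p0=2, p1=1, p2=3, p3=2, p4=4, p5=1, p6=1)
step 3: fire T0:  (p0=2, p1=1, p2=3, p3=2, p4=4, p5=1, p6=1) → (p0=2, p1=1, p2=3, p3=4, p4=3, p5=4, p6=1)
step 4: fire T0:  (p0=2, p1=1, p2=3, p3=4, p4=3, p5=4, p6=1) → (p0=2, p1=1, p2=3, p3=6, p4=2, p5=7, p6=1)
step 5: fire T4:  (p0=2, p1=1, p2=3, p3=6, p4=2, p5=7, p6=1) → (p0=2, p1=3, p2=3, p3=6, p4=1, p5=7, p6=2)
step 6: fire T5:  (p0=2, p1=3, p2=3, p3=6, p4=1, p5=7, p6=2) → (p0=3, p1=1, p2=2, p3=8, p4=1, p5=8, p6=2)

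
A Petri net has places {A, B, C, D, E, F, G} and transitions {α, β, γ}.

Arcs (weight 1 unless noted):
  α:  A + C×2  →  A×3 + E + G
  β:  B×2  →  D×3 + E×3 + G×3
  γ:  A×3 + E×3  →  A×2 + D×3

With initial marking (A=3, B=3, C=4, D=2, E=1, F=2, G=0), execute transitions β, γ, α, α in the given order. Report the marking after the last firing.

(A=6, B=1, C=0, D=8, E=3, F=2, G=5)

step 1: fire β:  (A=3, B=3, C=4, D=2, E=1, F=2, G=0) → (A=3, B=1, C=4, D=5, E=4, F=2, G=3)
step 2: fire γ:  (A=3, B=1, C=4, D=5, E=4, F=2, G=3) → (A=2, B=1, C=4, D=8, E=1, F=2, G=3)
step 3: fire α:  (A=2, B=1, C=4, D=8, E=1, F=2, G=3) → (A=4, B=1, C=2, D=8, E=2, F=2, G=4)
step 4: fire α:  (A=4, B=1, C=2, D=8, E=2, F=2, G=4) → (A=6, B=1, C=0, D=8, E=3, F=2, G=5)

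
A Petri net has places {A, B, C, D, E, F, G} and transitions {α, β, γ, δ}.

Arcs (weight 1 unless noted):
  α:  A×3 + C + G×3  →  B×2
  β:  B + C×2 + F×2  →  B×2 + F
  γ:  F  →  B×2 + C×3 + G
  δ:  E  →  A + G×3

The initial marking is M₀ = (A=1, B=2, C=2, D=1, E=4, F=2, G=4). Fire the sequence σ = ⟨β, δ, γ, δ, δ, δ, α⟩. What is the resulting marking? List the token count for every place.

(A=2, B=7, C=2, D=1, E=0, F=0, G=14)

step 1: fire β:  (A=1, B=2, C=2, D=1, E=4, F=2, G=4) → (A=1, B=3, C=0, D=1, E=4, F=1, G=4)
step 2: fire δ:  (A=1, B=3, C=0, D=1, E=4, F=1, G=4) → (A=2, B=3, C=0, D=1, E=3, F=1, G=7)
step 3: fire γ:  (A=2, B=3, C=0, D=1, E=3, F=1, G=7) → (A=2, B=5, C=3, D=1, E=3, F=0, G=8)
step 4: fire δ:  (A=2, B=5, C=3, D=1, E=3, F=0, G=8) → (A=3, B=5, C=3, D=1, E=2, F=0, G=11)
step 5: fire δ:  (A=3, B=5, C=3, D=1, E=2, F=0, G=11) → (A=4, B=5, C=3, D=1, E=1, F=0, G=14)
step 6: fire δ:  (A=4, B=5, C=3, D=1, E=1, F=0, G=14) → (A=5, B=5, C=3, D=1, E=0, F=0, G=17)
step 7: fire α:  (A=5, B=5, C=3, D=1, E=0, F=0, G=17) → (A=2, B=7, C=2, D=1, E=0, F=0, G=14)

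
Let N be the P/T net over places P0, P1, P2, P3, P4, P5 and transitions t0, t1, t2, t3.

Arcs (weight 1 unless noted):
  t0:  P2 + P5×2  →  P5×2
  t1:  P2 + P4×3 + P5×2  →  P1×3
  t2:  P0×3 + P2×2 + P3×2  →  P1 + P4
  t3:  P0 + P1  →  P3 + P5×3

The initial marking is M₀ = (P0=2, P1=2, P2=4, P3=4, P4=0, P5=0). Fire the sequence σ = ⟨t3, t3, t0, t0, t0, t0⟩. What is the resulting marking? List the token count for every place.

(P0=0, P1=0, P2=0, P3=6, P4=0, P5=6)

step 1: fire t3:  (P0=2, P1=2, P2=4, P3=4, P4=0, P5=0) → (P0=1, P1=1, P2=4, P3=5, P4=0, P5=3)
step 2: fire t3:  (P0=1, P1=1, P2=4, P3=5, P4=0, P5=3) → (P0=0, P1=0, P2=4, P3=6, P4=0, P5=6)
step 3: fire t0:  (P0=0, P1=0, P2=4, P3=6, P4=0, P5=6) → (P0=0, P1=0, P2=3, P3=6, P4=0, P5=6)
step 4: fire t0:  (P0=0, P1=0, P2=3, P3=6, P4=0, P5=6) → (P0=0, P1=0, P2=2, P3=6, P4=0, P5=6)
step 5: fire t0:  (P0=0, P1=0, P2=2, P3=6, P4=0, P5=6) → (P0=0, P1=0, P2=1, P3=6, P4=0, P5=6)
step 6: fire t0:  (P0=0, P1=0, P2=1, P3=6, P4=0, P5=6) → (P0=0, P1=0, P2=0, P3=6, P4=0, P5=6)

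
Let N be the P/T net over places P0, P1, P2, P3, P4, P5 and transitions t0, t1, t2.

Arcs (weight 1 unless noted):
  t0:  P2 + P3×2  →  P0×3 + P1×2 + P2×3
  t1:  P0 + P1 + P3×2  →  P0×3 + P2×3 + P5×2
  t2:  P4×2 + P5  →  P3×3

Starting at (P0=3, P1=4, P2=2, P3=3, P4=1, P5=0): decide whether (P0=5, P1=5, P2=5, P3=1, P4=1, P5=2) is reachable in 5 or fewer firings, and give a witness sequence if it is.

depth 0: 1 marking
depth 1: 3 markings reached so far
depth 2: 3 markings reached so far
(frontier empty at depth 2; search complete)
target is not among the 3 markings reachable within 5 steps

NO — not reachable within 5 firings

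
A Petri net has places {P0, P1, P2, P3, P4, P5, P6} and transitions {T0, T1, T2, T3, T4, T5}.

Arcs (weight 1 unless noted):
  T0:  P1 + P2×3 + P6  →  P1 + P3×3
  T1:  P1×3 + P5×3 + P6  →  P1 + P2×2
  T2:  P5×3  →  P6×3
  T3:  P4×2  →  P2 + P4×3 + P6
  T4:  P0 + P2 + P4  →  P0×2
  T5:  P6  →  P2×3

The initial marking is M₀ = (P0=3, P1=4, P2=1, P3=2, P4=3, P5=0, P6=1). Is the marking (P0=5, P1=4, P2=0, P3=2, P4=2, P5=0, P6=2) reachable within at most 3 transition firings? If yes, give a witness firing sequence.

step 1: fire T3:  (P0=3, P1=4, P2=1, P3=2, P4=3, P5=0, P6=1) → (P0=3, P1=4, P2=2, P3=2, P4=4, P5=0, P6=2)
step 2: fire T4:  (P0=3, P1=4, P2=2, P3=2, P4=4, P5=0, P6=2) → (P0=4, P1=4, P2=1, P3=2, P4=3, P5=0, P6=2)
step 3: fire T4:  (P0=4, P1=4, P2=1, P3=2, P4=3, P5=0, P6=2) → (P0=5, P1=4, P2=0, P3=2, P4=2, P5=0, P6=2)

YES — reachable via ⟨T3, T4, T4⟩ (3 firings)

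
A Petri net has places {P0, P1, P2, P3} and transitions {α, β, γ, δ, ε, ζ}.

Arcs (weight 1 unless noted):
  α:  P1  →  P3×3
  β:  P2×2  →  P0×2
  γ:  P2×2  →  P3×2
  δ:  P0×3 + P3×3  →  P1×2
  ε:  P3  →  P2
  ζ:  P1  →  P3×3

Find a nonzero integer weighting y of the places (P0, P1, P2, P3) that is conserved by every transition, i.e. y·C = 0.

y = (P0:1, P1:3, P2:1, P3:1)

Incidence matrix C (rows=places, cols=transitions):
        α    β    γ    δ    ε    ζ
   P0   0    2    0   -3    0    0
   P1  -1    0    0    2    0   -1
   P2   0   -2   -2    0    1    0
   P3   3    0    2   -3   -1    3

Candidate y = [1, 3, 1, 1]; check y·C column-wise:
  col α: 1·0 + 3·-1 + 1·0 + 1·3 = 0
  col β: 1·2 + 3·0 + 1·-2 + 1·0 = 0
  col γ: 1·0 + 3·0 + 1·-2 + 1·2 = 0
  col δ: 1·-3 + 3·2 + 1·0 + 1·-3 = 0
  col ε: 1·0 + 3·0 + 1·1 + 1·-1 = 0
  col ζ: 1·0 + 3·-1 + 1·0 + 1·3 = 0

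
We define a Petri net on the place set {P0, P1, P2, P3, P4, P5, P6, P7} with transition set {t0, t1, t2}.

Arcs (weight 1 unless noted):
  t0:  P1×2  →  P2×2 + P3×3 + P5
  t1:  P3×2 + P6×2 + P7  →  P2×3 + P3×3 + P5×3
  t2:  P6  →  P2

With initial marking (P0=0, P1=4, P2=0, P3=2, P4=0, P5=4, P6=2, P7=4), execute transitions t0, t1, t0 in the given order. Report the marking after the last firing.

step 1: fire t0:  (P0=0, P1=4, P2=0, P3=2, P4=0, P5=4, P6=2, P7=4) → (P0=0, P1=2, P2=2, P3=5, P4=0, P5=5, P6=2, P7=4)
step 2: fire t1:  (P0=0, P1=2, P2=2, P3=5, P4=0, P5=5, P6=2, P7=4) → (P0=0, P1=2, P2=5, P3=6, P4=0, P5=8, P6=0, P7=3)
step 3: fire t0:  (P0=0, P1=2, P2=5, P3=6, P4=0, P5=8, P6=0, P7=3) → (P0=0, P1=0, P2=7, P3=9, P4=0, P5=9, P6=0, P7=3)

(P0=0, P1=0, P2=7, P3=9, P4=0, P5=9, P6=0, P7=3)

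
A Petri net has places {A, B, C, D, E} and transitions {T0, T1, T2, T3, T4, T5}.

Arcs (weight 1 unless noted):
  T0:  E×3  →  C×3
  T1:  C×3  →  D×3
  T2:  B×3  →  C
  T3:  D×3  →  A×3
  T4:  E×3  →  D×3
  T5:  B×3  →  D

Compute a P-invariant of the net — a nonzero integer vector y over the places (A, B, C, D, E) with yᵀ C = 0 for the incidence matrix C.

Incidence matrix C (rows=places, cols=transitions):
       T0   T1   T2   T3   T4   T5
    A   0    0    0    3    0    0
    B   0    0   -3    0    0   -3
    C   3   -3    1    0    0    0
    D   0    3    0   -3    3    1
    E  -3    0    0    0   -3    0

Candidate y = [3, 1, 3, 3, 3]; check y·C column-wise:
  col T0: 3·0 + 1·0 + 3·3 + 3·0 + 3·-3 = 0
  col T1: 3·0 + 1·0 + 3·-3 + 3·3 + 3·0 = 0
  col T2: 3·0 + 1·-3 + 3·1 + 3·0 + 3·0 = 0
  col T3: 3·3 + 1·0 + 3·0 + 3·-3 + 3·0 = 0
  col T4: 3·0 + 1·0 + 3·0 + 3·3 + 3·-3 = 0
  col T5: 3·0 + 1·-3 + 3·0 + 3·1 + 3·0 = 0

y = (A:3, B:1, C:3, D:3, E:3)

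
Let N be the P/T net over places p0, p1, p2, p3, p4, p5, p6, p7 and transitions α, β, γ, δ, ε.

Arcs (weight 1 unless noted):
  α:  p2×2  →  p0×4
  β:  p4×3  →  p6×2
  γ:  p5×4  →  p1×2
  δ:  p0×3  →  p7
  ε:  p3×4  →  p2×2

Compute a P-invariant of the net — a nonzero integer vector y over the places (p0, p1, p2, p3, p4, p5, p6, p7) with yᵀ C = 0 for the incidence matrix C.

y = (p0:0, p1:2, p2:0, p3:0, p4:0, p5:1, p6:0, p7:0)

Incidence matrix C (rows=places, cols=transitions):
        α    β    γ    δ    ε
   p0   4    0    0   -3    0
   p1   0    0    2    0    0
   p2  -2    0    0    0    2
   p3   0    0    0    0   -4
   p4   0   -3    0    0    0
   p5   0    0   -4    0    0
   p6   0    2    0    0    0
   p7   0    0    0    1    0

Candidate y = [0, 2, 0, 0, 0, 1, 0, 0]; check y·C column-wise:
  col α: 0·4 + 2·0 + 0·-2 + 1·0 = 0
  col β: 2·0 + 0·-3 + 1·0 + 0·2 = 0
  col γ: 2·2 + 1·-4 = 0
  col δ: 0·-3 + 2·0 + 1·0 + 0·1 = 0
  col ε: 2·0 + 0·2 + 0·-4 + 1·0 = 0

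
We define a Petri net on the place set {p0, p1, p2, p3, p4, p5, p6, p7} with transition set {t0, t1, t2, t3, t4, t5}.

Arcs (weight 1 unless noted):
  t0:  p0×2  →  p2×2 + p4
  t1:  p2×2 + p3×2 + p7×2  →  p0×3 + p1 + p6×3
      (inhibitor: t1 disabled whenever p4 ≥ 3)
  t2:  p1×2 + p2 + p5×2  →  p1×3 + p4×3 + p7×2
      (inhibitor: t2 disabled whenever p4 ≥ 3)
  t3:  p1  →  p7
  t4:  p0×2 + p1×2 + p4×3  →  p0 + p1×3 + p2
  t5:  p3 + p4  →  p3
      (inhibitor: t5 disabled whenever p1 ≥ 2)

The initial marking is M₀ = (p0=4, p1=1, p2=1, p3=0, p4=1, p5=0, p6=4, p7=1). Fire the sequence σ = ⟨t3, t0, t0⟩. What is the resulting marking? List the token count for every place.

(p0=0, p1=0, p2=5, p3=0, p4=3, p5=0, p6=4, p7=2)

step 1: fire t3:  (p0=4, p1=1, p2=1, p3=0, p4=1, p5=0, p6=4, p7=1) → (p0=4, p1=0, p2=1, p3=0, p4=1, p5=0, p6=4, p7=2)
step 2: fire t0:  (p0=4, p1=0, p2=1, p3=0, p4=1, p5=0, p6=4, p7=2) → (p0=2, p1=0, p2=3, p3=0, p4=2, p5=0, p6=4, p7=2)
step 3: fire t0:  (p0=2, p1=0, p2=3, p3=0, p4=2, p5=0, p6=4, p7=2) → (p0=0, p1=0, p2=5, p3=0, p4=3, p5=0, p6=4, p7=2)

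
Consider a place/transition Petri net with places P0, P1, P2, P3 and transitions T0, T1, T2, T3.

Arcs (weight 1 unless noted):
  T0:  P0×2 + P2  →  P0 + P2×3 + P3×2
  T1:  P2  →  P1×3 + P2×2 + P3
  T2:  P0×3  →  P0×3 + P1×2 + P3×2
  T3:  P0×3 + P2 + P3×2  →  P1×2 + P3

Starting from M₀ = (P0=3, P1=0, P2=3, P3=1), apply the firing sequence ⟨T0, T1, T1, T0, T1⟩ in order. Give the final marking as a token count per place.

(P0=1, P1=9, P2=10, P3=8)

step 1: fire T0:  (P0=3, P1=0, P2=3, P3=1) → (P0=2, P1=0, P2=5, P3=3)
step 2: fire T1:  (P0=2, P1=0, P2=5, P3=3) → (P0=2, P1=3, P2=6, P3=4)
step 3: fire T1:  (P0=2, P1=3, P2=6, P3=4) → (P0=2, P1=6, P2=7, P3=5)
step 4: fire T0:  (P0=2, P1=6, P2=7, P3=5) → (P0=1, P1=6, P2=9, P3=7)
step 5: fire T1:  (P0=1, P1=6, P2=9, P3=7) → (P0=1, P1=9, P2=10, P3=8)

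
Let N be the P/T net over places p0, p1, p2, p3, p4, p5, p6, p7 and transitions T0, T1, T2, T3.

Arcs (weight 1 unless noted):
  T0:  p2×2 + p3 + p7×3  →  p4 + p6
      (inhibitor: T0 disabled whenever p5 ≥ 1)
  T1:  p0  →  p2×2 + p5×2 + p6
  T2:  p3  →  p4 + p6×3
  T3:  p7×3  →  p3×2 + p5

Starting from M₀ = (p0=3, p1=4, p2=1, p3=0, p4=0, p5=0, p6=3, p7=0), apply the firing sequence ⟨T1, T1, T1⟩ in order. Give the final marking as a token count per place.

step 1: fire T1:  (p0=3, p1=4, p2=1, p3=0, p4=0, p5=0, p6=3, p7=0) → (p0=2, p1=4, p2=3, p3=0, p4=0, p5=2, p6=4, p7=0)
step 2: fire T1:  (p0=2, p1=4, p2=3, p3=0, p4=0, p5=2, p6=4, p7=0) → (p0=1, p1=4, p2=5, p3=0, p4=0, p5=4, p6=5, p7=0)
step 3: fire T1:  (p0=1, p1=4, p2=5, p3=0, p4=0, p5=4, p6=5, p7=0) → (p0=0, p1=4, p2=7, p3=0, p4=0, p5=6, p6=6, p7=0)

(p0=0, p1=4, p2=7, p3=0, p4=0, p5=6, p6=6, p7=0)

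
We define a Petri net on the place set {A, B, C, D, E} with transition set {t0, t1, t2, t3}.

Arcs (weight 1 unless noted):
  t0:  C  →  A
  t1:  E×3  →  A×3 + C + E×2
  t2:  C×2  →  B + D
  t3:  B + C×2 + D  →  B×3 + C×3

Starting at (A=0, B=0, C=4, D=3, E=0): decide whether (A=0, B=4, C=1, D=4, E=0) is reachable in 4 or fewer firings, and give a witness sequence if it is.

step 1: fire t2:  (A=0, B=0, C=4, D=3, E=0) → (A=0, B=1, C=2, D=4, E=0)
step 2: fire t3:  (A=0, B=1, C=2, D=4, E=0) → (A=0, B=3, C=3, D=3, E=0)
step 3: fire t2:  (A=0, B=3, C=3, D=3, E=0) → (A=0, B=4, C=1, D=4, E=0)

YES — reachable via ⟨t2, t3, t2⟩ (3 firings)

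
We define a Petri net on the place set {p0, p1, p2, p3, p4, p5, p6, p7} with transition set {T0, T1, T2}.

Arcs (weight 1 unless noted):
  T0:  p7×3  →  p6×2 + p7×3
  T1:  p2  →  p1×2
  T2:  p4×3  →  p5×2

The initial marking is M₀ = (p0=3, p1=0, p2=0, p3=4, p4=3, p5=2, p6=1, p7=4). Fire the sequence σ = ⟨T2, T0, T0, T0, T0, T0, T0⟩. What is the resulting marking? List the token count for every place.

(p0=3, p1=0, p2=0, p3=4, p4=0, p5=4, p6=13, p7=4)

step 1: fire T2:  (p0=3, p1=0, p2=0, p3=4, p4=3, p5=2, p6=1, p7=4) → (p0=3, p1=0, p2=0, p3=4, p4=0, p5=4, p6=1, p7=4)
step 2: fire T0:  (p0=3, p1=0, p2=0, p3=4, p4=0, p5=4, p6=1, p7=4) → (p0=3, p1=0, p2=0, p3=4, p4=0, p5=4, p6=3, p7=4)
step 3: fire T0:  (p0=3, p1=0, p2=0, p3=4, p4=0, p5=4, p6=3, p7=4) → (p0=3, p1=0, p2=0, p3=4, p4=0, p5=4, p6=5, p7=4)
step 4: fire T0:  (p0=3, p1=0, p2=0, p3=4, p4=0, p5=4, p6=5, p7=4) → (p0=3, p1=0, p2=0, p3=4, p4=0, p5=4, p6=7, p7=4)
step 5: fire T0:  (p0=3, p1=0, p2=0, p3=4, p4=0, p5=4, p6=7, p7=4) → (p0=3, p1=0, p2=0, p3=4, p4=0, p5=4, p6=9, p7=4)
step 6: fire T0:  (p0=3, p1=0, p2=0, p3=4, p4=0, p5=4, p6=9, p7=4) → (p0=3, p1=0, p2=0, p3=4, p4=0, p5=4, p6=11, p7=4)
step 7: fire T0:  (p0=3, p1=0, p2=0, p3=4, p4=0, p5=4, p6=11, p7=4) → (p0=3, p1=0, p2=0, p3=4, p4=0, p5=4, p6=13, p7=4)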